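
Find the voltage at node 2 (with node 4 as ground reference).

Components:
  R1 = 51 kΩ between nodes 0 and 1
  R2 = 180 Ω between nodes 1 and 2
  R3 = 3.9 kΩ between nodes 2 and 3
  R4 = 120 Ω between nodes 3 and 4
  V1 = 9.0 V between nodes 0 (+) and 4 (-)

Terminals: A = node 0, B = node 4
Nodal analysis, taking node 4 as the 0 V reference.
Source V1 fixes V_0 = 9 V.
KCL at each unknown node (sum of currents leaving = 0; resistances in Ω):
  Node 1: (V_1 - 9)/51000 + (V_1 - V_2)/180 = 0
  Node 2: (V_2 - V_1)/180 + (V_2 - V_3)/3900 = 0
  Node 3: (V_3 - V_2)/3900 + (V_3 - 0)/120 = 0
Collecting terms (coefficients in siemens):
  0.005575·V_1 - 0.005556·V_2 = 0.0001765
  0.005812·V_2 - 0.005556·V_1 - 0.0002564·V_3 = 0
  0.00859·V_3 - 0.0002564·V_2 = 0
Solving these 3 simultaneous equations (Gaussian elimination) gives:
  V_1 = 0.6848 V, V_2 = 0.6554 V, V_3 = 0.01957 V
The requested potential is V_2 = 0.6554 V.

Final answer: V_2 = 0.6554 V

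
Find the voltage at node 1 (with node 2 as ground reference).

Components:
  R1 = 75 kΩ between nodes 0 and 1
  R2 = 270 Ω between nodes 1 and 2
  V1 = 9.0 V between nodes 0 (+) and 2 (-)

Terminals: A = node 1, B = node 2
Nodal analysis, taking node 2 as the 0 V reference.
Source V1 fixes V_0 = 9 V.
KCL at each unknown node (sum of currents leaving = 0; resistances in Ω):
  Node 1: (V_1 - 9)/75000 + (V_1 - 0)/270 = 0
Collecting terms: 0.003717 × V_1 = 0.00012  =>  V_1 = 0.03228 V
The requested potential is V_1 = 0.03228 V.

Final answer: V_1 = 0.03228 V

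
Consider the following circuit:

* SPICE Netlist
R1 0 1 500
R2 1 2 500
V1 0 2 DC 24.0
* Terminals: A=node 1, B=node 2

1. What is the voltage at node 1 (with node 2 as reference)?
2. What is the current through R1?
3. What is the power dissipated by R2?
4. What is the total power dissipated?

Nodal analysis, taking node 2 as the 0 V reference.
Source V1 fixes V_0 = 24 V.
KCL at each unknown node (sum of currents leaving = 0; resistances in Ω):
  Node 1: (V_1 - 24)/500 + (V_1 - 0)/500 = 0
Collecting terms: 0.004 × V_1 = 0.048  =>  V_1 = 12 V
Part 1:
  Read off the nodal solution: V_1 = 12 V
Part 2:
  I_R1 = (V_0 - V_1)/R1 = (24 - 12)/500 = 0.024 A
  Magnitude: I_R1 = 0.024 A
Part 3:
  I_R2 = (V_1 - V_2)/R2 = (12 - 0)/500 = 0.024 A
  P_R2 = I_R2² × R2 = (0.024)² × 500 = 0.288 W
Part 4:
  Power in each resistor, P = (ΔV)²/R:
    P_R1 = (24 - 12)²/500 = 0.288 W
    P_R2 = (12 - 0)²/500 = 0.288 W
  P_total = P_R1 + P_R2 = 0.576 W

Final answers:
1. V_1 = 12 V
2. I_R1 = 0.024 A
3. P_R2 = 0.288 W
4. P_total = 0.576 W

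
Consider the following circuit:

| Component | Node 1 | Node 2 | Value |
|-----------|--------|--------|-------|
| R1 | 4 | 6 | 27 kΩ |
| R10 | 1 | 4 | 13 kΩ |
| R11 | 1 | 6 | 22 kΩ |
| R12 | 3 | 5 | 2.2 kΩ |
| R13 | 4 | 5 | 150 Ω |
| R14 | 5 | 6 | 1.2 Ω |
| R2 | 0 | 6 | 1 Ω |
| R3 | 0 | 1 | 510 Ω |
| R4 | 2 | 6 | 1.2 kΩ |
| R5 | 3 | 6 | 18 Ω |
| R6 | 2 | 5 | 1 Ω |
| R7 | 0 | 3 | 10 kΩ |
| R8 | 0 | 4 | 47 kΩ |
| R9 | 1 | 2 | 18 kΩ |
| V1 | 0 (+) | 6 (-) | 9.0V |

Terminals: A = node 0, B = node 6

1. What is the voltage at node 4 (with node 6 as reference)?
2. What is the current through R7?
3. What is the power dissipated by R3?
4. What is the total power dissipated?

Nodal analysis, taking node 6 as the 0 V reference.
Source V1 fixes V_0 = 9 V.
KCL at each unknown node (sum of currents leaving = 0; resistances in Ω):
  Node 1: (V_1 - 9)/510 + (V_1 - V_2)/18000 + (V_1 - V_4)/13000 + (V_1 - 0)/22000 = 0
  Node 2: (V_2 - 0)/1200 + (V_2 - V_5)/1 + (V_2 - V_1)/18000 = 0
  Node 3: (V_3 - 0)/18 + (V_3 - 9)/10000 + (V_3 - V_5)/2200 = 0
  Node 4: (V_4 - 0)/27000 + (V_4 - 9)/47000 + (V_4 - V_1)/13000 + (V_4 - V_5)/150 = 0
  Node 5: (V_5 - V_2)/1 + (V_5 - V_3)/2200 + (V_5 - V_4)/150 + (V_5 - 0)/1.2 = 0
Collecting terms (coefficients in siemens):
  0.002139·V_1 - 0.00005556·V_2 - 0.00007692·V_4 = 0.01765
  1.001·V_2 - 0.00005556·V_1 - 1·V_5 = 0
  0.05611·V_3 - 0.0004545·V_5 = 0.0009
  0.006802·V_4 - 0.00007692·V_1 - 0.006667·V_5 = 0.0001915
  1.84·V_5 - 1·V_2 - 0.0004545·V_3 - 0.006667·V_4 = 0
Solving these 5 simultaneous equations (Gaussian elimination) gives:
  V_1 = 8.256 V, V_2 = 0.001985 V, V_3 = 0.01605 V, V_4 = 0.123 V
  V_5 = 0.001528 V
Part 1:
  Read off the nodal solution: V_4 = 0.123 V
Part 2:
  I_R7 = (V_0 - V_3)/R7 = (9 - 0.01605)/10000 = 0.0008984 A
  Magnitude: I_R7 = 0.0008984 A
Part 3:
  I_R3 = (V_0 - V_1)/R3 = (9 - 8.256)/510 = 0.001459 A
  P_R3 = I_R3² × R3 = (0.001459)² × 510 = 0.001086 W
Part 4:
  Power in each resistor, P = (ΔV)²/R:
    P_R1 = (0.123 - 0)²/27000 = 0.0000005605 W
    P_R2 = (9 - 0)²/1 = 81 W
    P_R3 = (9 - 8.256)²/510 = 0.001086 W
    P_R4 = (0.001985 - 0)²/1200 = 0.000000003283 W
    P_R5 = (0.01605 - 0)²/18 = 0.00001432 W
    P_R6 = (0.001985 - 0.001528)²/1 = 0.0000002087 W
    P_R7 = (9 - 0.01605)²/10000 = 0.008071 W
    P_R8 = (9 - 0.123)²/47000 = 0.001677 W
    P_R9 = (8.256 - 0.001985)²/18000 = 0.003785 W
    P_R10 = (8.256 - 0.123)²/13000 = 0.005088 W
    P_R11 = (8.256 - 0)²/22000 = 0.003098 W
    P_R12 = (0.01605 - 0.001528)²/2200 = 0.00000009589 W
    P_R13 = (0.123 - 0.001528)²/150 = 0.00009839 W
    P_R14 = (0.001528 - 0)²/1.2 = 0.000001946 W
  P_total = P_R1 + P_R2 + P_R3 + P_R4 + P_R5 + P_R6 + P_R7 + P_R8 + P_R9 + P_R10 + P_R11 + P_R12 + P_R13 + P_R14 = 81.02 W

Final answers:
1. V_4 = 0.123 V
2. I_R7 = 0.0008984 A
3. P_R3 = 0.001086 W
4. P_total = 81.02 W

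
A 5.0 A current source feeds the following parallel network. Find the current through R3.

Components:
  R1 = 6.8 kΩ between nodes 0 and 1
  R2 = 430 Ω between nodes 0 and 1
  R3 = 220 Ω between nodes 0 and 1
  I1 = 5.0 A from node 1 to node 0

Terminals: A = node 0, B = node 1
All resistors sit directly between nodes 0 and 1, so they are in parallel and share one voltage V; the full source current 5 A splits among them.
1/R_par = 1/6800 + 1/430 + 1/220 = 0.007018 S  =>  R_par = 142.5 Ω
V = I × R_par = 5 × 142.5 = 712.4 V
I_R3 = V/R3 = 712.4/220 = 3.238 A

Final answer: 3.238 A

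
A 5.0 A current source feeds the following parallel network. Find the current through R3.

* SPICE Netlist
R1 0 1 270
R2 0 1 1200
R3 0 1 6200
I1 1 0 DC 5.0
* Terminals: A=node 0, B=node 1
All resistors sit directly between nodes 0 and 1, so they are in parallel and share one voltage V; the full source current 5 A splits among them.
1/R_par = 1/270 + 1/1200 + 1/6200 = 0.004698 S  =>  R_par = 212.8 Ω
V = I × R_par = 5 × 212.8 = 1064 V
I_R3 = V/R3 = 1064/6200 = 0.1716 A

Final answer: 0.1716 A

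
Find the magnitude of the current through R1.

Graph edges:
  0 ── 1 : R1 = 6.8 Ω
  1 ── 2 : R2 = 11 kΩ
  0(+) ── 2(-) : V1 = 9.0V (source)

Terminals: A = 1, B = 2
Nodal analysis, taking node 2 as the 0 V reference.
Source V1 fixes V_0 = 9 V.
KCL at each unknown node (sum of currents leaving = 0; resistances in Ω):
  Node 1: (V_1 - 9)/6.8 + (V_1 - 0)/11000 = 0
Collecting terms: 0.1471 × V_1 = 1.324  =>  V_1 = 8.994 V
I_R1 = (V_0 - V_1)/R1 = (9 - 8.994)/6.8 = 0.0008177 A
|I_R1| = 0.0008177 A

Final answer: |I_R1| = 0.0008177 A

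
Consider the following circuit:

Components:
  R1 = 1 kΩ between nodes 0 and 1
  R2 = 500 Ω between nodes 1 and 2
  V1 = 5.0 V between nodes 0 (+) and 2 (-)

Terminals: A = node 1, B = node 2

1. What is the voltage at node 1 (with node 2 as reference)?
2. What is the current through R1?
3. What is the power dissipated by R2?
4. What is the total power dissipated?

Nodal analysis, taking node 2 as the 0 V reference.
Source V1 fixes V_0 = 5 V.
KCL at each unknown node (sum of currents leaving = 0; resistances in Ω):
  Node 1: (V_1 - 5)/1000 + (V_1 - 0)/500 = 0
Collecting terms: 0.003 × V_1 = 0.005  =>  V_1 = 1.667 V
Part 1:
  Read off the nodal solution: V_1 = 1.667 V
Part 2:
  I_R1 = (V_0 - V_1)/R1 = (5 - 1.667)/1000 = 0.003333 A
  Magnitude: I_R1 = 0.003333 A
Part 3:
  I_R2 = (V_1 - V_2)/R2 = (1.667 - 0)/500 = 0.003333 A
  P_R2 = I_R2² × R2 = (0.003333)² × 500 = 0.005556 W
Part 4:
  Power in each resistor, P = (ΔV)²/R:
    P_R1 = (5 - 1.667)²/1000 = 0.01111 W
    P_R2 = (1.667 - 0)²/500 = 0.005556 W
  P_total = P_R1 + P_R2 = 0.01667 W

Final answers:
1. V_1 = 1.667 V
2. I_R1 = 0.003333 A
3. P_R2 = 0.005556 W
4. P_total = 0.01667 W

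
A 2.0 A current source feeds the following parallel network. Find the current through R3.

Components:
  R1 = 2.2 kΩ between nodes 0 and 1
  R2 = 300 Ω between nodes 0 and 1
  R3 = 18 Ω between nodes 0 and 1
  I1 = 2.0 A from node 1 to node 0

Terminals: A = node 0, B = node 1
All resistors sit directly between nodes 0 and 1, so they are in parallel and share one voltage V; the full source current 2 A splits among them.
1/R_par = 1/2200 + 1/300 + 1/18 = 0.05934 S  =>  R_par = 16.85 Ω
V = I × R_par = 2 × 16.85 = 33.7 V
I_R3 = V/R3 = 33.7/18 = 1.872 A

Final answer: 1.872 A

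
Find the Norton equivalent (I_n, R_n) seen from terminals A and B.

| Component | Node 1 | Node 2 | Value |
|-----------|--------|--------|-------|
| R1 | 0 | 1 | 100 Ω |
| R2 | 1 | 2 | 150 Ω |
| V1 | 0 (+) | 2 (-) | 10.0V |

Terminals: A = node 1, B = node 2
Find the Thévenin equivalent first; then I_n = V_th/R_th and R_n = R_th.
Step 1 — V_th is the open-circuit voltage V_A - V_B (nothing connected across the terminals).
Nodal analysis, taking node 2 as the 0 V reference.
Source V1 fixes V_0 = 10 V.
KCL at each unknown node (sum of currents leaving = 0; resistances in Ω):
  Node 1: (V_1 - 10)/100 + (V_1 - 0)/150 = 0
Collecting terms: 0.01667 × V_1 = 0.1  =>  V_1 = 6 V
V_th = V_1 - V_2 = 6 - 0 = 6 V
Step 2 — R_th: zero the source — replace V1 by a short circuit (node 2 merges into node 0) — and find the resistance seen between A (node 1) and B (node 0).
Reduce the network between node 1 (A) and node 0 (B) by series/parallel combination:
  Rp1 = R1 ‖ R2 (parallel, both between nodes 0 and 1) = 1/(1/100 + 1/150) = 60 Ω
R_th = 60 Ω
I_n = V_th/R_th = 6/60 = 0.1 A, and R_n = R_th = 60 Ω

Final answer: I_n = 0.1 A, R_n = 60 Ω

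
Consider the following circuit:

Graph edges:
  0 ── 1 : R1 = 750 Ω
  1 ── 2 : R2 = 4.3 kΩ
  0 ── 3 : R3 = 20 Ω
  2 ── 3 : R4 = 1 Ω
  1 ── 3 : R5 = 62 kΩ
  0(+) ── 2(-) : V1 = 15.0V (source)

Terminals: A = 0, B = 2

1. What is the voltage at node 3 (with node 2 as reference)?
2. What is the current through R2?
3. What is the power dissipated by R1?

Nodal analysis, taking node 2 as the 0 V reference.
Source V1 fixes V_0 = 15 V.
KCL at each unknown node (sum of currents leaving = 0; resistances in Ω):
  Node 1: (V_1 - 15)/750 + (V_1 - 0)/4300 + (V_1 - V_3)/62000 = 0
  Node 3: (V_3 - 15)/20 + (V_3 - 0)/1 + (V_3 - V_1)/62000 = 0
Collecting terms (coefficients in siemens):
  0.001582·V_1 - 0.00001613·V_3 = 0.02
  1.05·V_3 - 0.00001613·V_1 = 0.75
Determinant D = (0.001582)(1.05) - (-0.00001613)(-0.00001613) = 0.001661
V_1 = [(0.02)(1.05) - (-0.00001613)(0.75)]/D = 12.65 V
V_3 = [(0.001582)(0.75) - (0.02)(-0.00001613)]/D = 0.7145 V
Part 1:
  Read off the nodal solution: V_3 = 0.7145 V
Part 2:
  I_R2 = (V_1 - V_2)/R2 = (12.65 - 0)/4300 = 0.002942 A
  Magnitude: I_R2 = 0.002942 A
Part 3:
  I_R1 = (V_0 - V_1)/R1 = (15 - 12.65)/750 = 0.003134 A
  P_R1 = I_R1² × R1 = (0.003134)² × 750 = 0.007367 W

Final answers:
1. V_3 = 0.7145 V
2. I_R2 = 0.002942 A
3. P_R1 = 0.007367 W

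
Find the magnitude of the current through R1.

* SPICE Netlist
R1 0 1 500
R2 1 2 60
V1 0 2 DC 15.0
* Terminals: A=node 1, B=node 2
Nodal analysis, taking node 2 as the 0 V reference.
Source V1 fixes V_0 = 15 V.
KCL at each unknown node (sum of currents leaving = 0; resistances in Ω):
  Node 1: (V_1 - 15)/500 + (V_1 - 0)/60 = 0
Collecting terms: 0.01867 × V_1 = 0.03  =>  V_1 = 1.607 V
I_R1 = (V_0 - V_1)/R1 = (15 - 1.607)/500 = 0.02679 A
|I_R1| = 0.02679 A

Final answer: |I_R1| = 0.02679 A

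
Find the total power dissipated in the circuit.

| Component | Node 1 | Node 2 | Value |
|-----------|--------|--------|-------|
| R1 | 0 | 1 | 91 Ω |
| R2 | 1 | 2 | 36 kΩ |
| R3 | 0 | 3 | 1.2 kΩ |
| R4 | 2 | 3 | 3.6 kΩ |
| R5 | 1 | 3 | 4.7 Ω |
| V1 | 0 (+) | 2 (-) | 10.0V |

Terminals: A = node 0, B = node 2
Nodal analysis, taking node 2 as the 0 V reference.
Source V1 fixes V_0 = 10 V.
KCL at each unknown node (sum of currents leaving = 0; resistances in Ω):
  Node 1: (V_1 - 10)/91 + (V_1 - 0)/36000 + (V_1 - V_3)/4.7 = 0
  Node 3: (V_3 - 10)/1200 + (V_3 - 0)/3600 + (V_3 - V_1)/4.7 = 0
Collecting terms (coefficients in siemens):
  0.2238·V_1 - 0.2128·V_3 = 0.1099
  0.2139·V_3 - 0.2128·V_1 = 0.008333
Determinant D = (0.2238)(0.2139) - (-0.2128)(-0.2128) = 0.002593
V_1 = [(0.1099)(0.2139) - (-0.2128)(0.008333)]/D = 9.749 V
V_3 = [(0.2238)(0.008333) - (0.1099)(-0.2128)]/D = 9.737 V
Power in each resistor, P = (ΔV)²/R:
  P_R1 = (10 - 9.749)²/91 = 0.0006916 W
  P_R2 = (9.749 - 0)²/36000 = 0.00264 W
  P_R3 = (10 - 9.737)²/1200 = 0.00005745 W
  P_R4 = (0 - 9.737)²/3600 = 0.02634 W
  P_R5 = (9.749 - 9.737)²/4.7 = 0.00002905 W
P_total = P_R1 + P_R2 + P_R3 + P_R4 + P_R5 = 0.02976 W

Final answer: 0.02976 W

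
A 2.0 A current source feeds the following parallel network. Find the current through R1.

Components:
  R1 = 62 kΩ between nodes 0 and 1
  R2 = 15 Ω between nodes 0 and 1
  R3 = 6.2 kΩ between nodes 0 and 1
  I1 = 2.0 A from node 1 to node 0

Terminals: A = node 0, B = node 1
All resistors sit directly between nodes 0 and 1, so they are in parallel and share one voltage V; the full source current 2 A splits among them.
1/R_par = 1/62000 + 1/15 + 1/6200 = 0.06684 S  =>  R_par = 14.96 Ω
V = I × R_par = 2 × 14.96 = 29.92 V
I_R1 = V/R1 = 29.92/62000 = 0.0004826 A

Final answer: 0.0004826 A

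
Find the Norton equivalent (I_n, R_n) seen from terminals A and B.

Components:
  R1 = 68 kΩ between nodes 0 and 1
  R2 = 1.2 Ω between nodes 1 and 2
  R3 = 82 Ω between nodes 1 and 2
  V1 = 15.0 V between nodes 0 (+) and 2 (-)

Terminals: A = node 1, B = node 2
Find the Thévenin equivalent first; then I_n = V_th/R_th and R_n = R_th.
Step 1 — V_th is the open-circuit voltage V_A - V_B (nothing connected across the terminals).
Nodal analysis, taking node 2 as the 0 V reference.
Source V1 fixes V_0 = 15 V.
KCL at each unknown node (sum of currents leaving = 0; resistances in Ω):
  Node 1: (V_1 - 15)/68000 + (V_1 - 0)/1.2 + (V_1 - 0)/82 = 0
Collecting terms: 0.8455 × V_1 = 0.0002206  =>  V_1 = 0.0002609 V
V_th = V_1 - V_2 = 0.0002609 - 0 = 0.0002609 V
Step 2 — R_th: zero the source — replace V1 by a short circuit (node 2 merges into node 0) — and find the resistance seen between A (node 1) and B (node 0).
Reduce the network between node 1 (A) and node 0 (B) by series/parallel combination:
  Rp1 = R1 ‖ R2 ‖ R3 (parallel, all between nodes 0 and 1) = 1/(1/68000 + 1/1.2 + 1/82) = 1.183 Ω
R_th = 1.183 Ω
I_n = V_th/R_th = 0.0002609/1.183 = 0.0002206 A, and R_n = R_th = 1.183 Ω

Final answer: I_n = 0.0002206 A, R_n = 1.183 Ω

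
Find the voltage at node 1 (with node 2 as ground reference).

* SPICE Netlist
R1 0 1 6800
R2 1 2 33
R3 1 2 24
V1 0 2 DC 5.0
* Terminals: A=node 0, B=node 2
Nodal analysis, taking node 2 as the 0 V reference.
Source V1 fixes V_0 = 5 V.
KCL at each unknown node (sum of currents leaving = 0; resistances in Ω):
  Node 1: (V_1 - 5)/6800 + (V_1 - 0)/33 + (V_1 - 0)/24 = 0
Collecting terms: 0.07212 × V_1 = 0.0007353  =>  V_1 = 0.0102 V
The requested potential is V_1 = 0.0102 V.

Final answer: V_1 = 0.0102 V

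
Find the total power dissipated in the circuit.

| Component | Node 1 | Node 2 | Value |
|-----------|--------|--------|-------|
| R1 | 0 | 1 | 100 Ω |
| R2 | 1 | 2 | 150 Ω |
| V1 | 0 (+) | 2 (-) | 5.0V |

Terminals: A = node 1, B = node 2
Nodal analysis, taking node 2 as the 0 V reference.
Source V1 fixes V_0 = 5 V.
KCL at each unknown node (sum of currents leaving = 0; resistances in Ω):
  Node 1: (V_1 - 5)/100 + (V_1 - 0)/150 = 0
Collecting terms: 0.01667 × V_1 = 0.05  =>  V_1 = 3 V
Power in each resistor, P = (ΔV)²/R:
  P_R1 = (5 - 3)²/100 = 0.04 W
  P_R2 = (3 - 0)²/150 = 0.06 W
P_total = P_R1 + P_R2 = 0.1 W

Final answer: 0.1 W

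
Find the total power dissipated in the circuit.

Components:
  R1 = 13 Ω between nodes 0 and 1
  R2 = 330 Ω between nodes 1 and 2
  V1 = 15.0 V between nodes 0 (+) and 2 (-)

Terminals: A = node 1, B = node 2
Nodal analysis, taking node 2 as the 0 V reference.
Source V1 fixes V_0 = 15 V.
KCL at each unknown node (sum of currents leaving = 0; resistances in Ω):
  Node 1: (V_1 - 15)/13 + (V_1 - 0)/330 = 0
Collecting terms: 0.07995 × V_1 = 1.154  =>  V_1 = 14.43 V
Power in each resistor, P = (ΔV)²/R:
  P_R1 = (15 - 14.43)²/13 = 0.02486 W
  P_R2 = (14.43 - 0)²/330 = 0.6311 W
P_total = P_R1 + P_R2 = 0.656 W

Final answer: 0.656 W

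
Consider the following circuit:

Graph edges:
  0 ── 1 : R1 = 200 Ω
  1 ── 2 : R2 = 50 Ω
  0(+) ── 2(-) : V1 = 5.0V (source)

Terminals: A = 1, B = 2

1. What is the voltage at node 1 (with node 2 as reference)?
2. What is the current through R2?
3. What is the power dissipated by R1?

Nodal analysis, taking node 2 as the 0 V reference.
Source V1 fixes V_0 = 5 V.
KCL at each unknown node (sum of currents leaving = 0; resistances in Ω):
  Node 1: (V_1 - 5)/200 + (V_1 - 0)/50 = 0
Collecting terms: 0.025 × V_1 = 0.025  =>  V_1 = 1 V
Part 1:
  Read off the nodal solution: V_1 = 1 V
Part 2:
  I_R2 = (V_1 - V_2)/R2 = (1 - 0)/50 = 0.02 A
  Magnitude: I_R2 = 0.02 A
Part 3:
  I_R1 = (V_0 - V_1)/R1 = (5 - 1)/200 = 0.02 A
  P_R1 = I_R1² × R1 = (0.02)² × 200 = 0.08 W

Final answers:
1. V_1 = 1 V
2. I_R2 = 0.02 A
3. P_R1 = 0.08 W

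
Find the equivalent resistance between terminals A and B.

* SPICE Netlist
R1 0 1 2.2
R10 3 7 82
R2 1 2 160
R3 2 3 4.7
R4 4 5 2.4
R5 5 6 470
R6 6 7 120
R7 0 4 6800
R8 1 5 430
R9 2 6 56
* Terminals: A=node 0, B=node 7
The network is not a plain series/parallel combination. Inject a 1 A test current into terminal A (node 0) and return it from terminal B (node 7); then R_eq = V_A / (1 A).
Nodal analysis, taking node 7 as the 0 V reference.
Current source I_test pushes 1 A into node 0 and draws it out of node 7.
KCL at each unknown node (sum of currents leaving = 0; resistances in Ω):
  Node 0: (V_0 - V_1)/2.2 + (V_0 - V_4)/6800 - 1 = 0
  Node 1: (V_1 - V_0)/2.2 + (V_1 - V_2)/160 + (V_1 - V_5)/430 = 0
  Node 2: (V_2 - V_1)/160 + (V_2 - V_3)/4.7 + (V_2 - V_6)/56 = 0
  Node 3: (V_3 - V_2)/4.7 + (V_3 - 0)/82 = 0
  Node 4: (V_4 - V_0)/6800 + (V_4 - V_5)/2.4 = 0
  Node 5: (V_5 - V_1)/430 + (V_5 - V_4)/2.4 + (V_5 - V_6)/470 = 0
  Node 6: (V_6 - V_2)/56 + (V_6 - V_5)/470 + (V_6 - 0)/120 = 0
Collecting terms (coefficients in siemens):
  0.4547·V_0 - 0.4545·V_1 - 0.0001471·V_4 = 1
  0.4631·V_1 - 0.4545·V_0 - 0.00625·V_2 - 0.002326·V_5 = 0
  0.2369·V_2 - 0.00625·V_1 - 0.2128·V_3 - 0.01786·V_6 = 0
  0.225·V_3 - 0.2128·V_2 = 0
  0.4168·V_4 - 0.0001471·V_0 - 0.4167·V_5 = 0
  0.4211·V_5 - 0.002326·V_1 - 0.4167·V_4 - 0.002128·V_6 = 0
  0.02832·V_6 - 0.01786·V_2 - 0.002128·V_5 = 0
Solving these 7 simultaneous equations (Gaussian elimination) gives:
  V_0 = 190.7 V, V_1 = 188.5 V, V_2 = 55.03 V, V_3 = 52.04 V
  V_4 = 121.7 V, V_5 = 121.7 V, V_6 = 43.84 V
R_eq = V_0 / 1 A = 190.7 Ω

Final answer: 190.7 Ω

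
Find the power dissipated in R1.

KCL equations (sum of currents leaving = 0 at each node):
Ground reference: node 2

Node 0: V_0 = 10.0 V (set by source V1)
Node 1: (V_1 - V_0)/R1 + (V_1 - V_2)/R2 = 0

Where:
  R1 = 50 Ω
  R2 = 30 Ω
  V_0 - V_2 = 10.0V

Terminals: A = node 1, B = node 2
Nodal analysis, taking node 2 as the 0 V reference.
Source V1 fixes V_0 = 10 V.
KCL at each unknown node (sum of currents leaving = 0; resistances in Ω):
  Node 1: (V_1 - 10)/50 + (V_1 - 0)/30 = 0
Collecting terms: 0.05333 × V_1 = 0.2  =>  V_1 = 3.75 V
I_R1 = (V_0 - V_1)/R1 = (10 - 3.75)/50 = 0.125 A
P_R1 = I_R1² × R1 = (0.125)² × 50 = 0.7812 W

Final answer: 0.7812 W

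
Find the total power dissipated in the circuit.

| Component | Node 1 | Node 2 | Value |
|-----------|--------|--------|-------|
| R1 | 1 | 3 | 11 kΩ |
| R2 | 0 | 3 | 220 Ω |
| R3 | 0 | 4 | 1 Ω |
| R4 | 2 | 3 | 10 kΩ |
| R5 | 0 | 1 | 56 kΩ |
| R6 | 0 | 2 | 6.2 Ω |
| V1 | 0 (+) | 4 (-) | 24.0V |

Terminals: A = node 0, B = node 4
Nodal analysis, taking node 4 as the 0 V reference.
Source V1 fixes V_0 = 24 V.
KCL at each unknown node (sum of currents leaving = 0; resistances in Ω):
  Node 1: (V_1 - V_3)/11000 + (V_1 - 24)/56000 = 0
  Node 2: (V_2 - V_3)/10000 + (V_2 - 24)/6.2 = 0
  Node 3: (V_3 - V_1)/11000 + (V_3 - 24)/220 + (V_3 - V_2)/10000 = 0
Collecting terms (coefficients in siemens):
  0.0001088·V_1 - 0.00009091·V_3 = 0.0004286
  0.1614·V_2 - 0.0001·V_3 = 3.871
  0.004736·V_3 - 0.00009091·V_1 - 0.0001·V_2 = 0.1091
Solving these 3 simultaneous equations (Gaussian elimination) gives:
  V_1 = 24 V, V_2 = 24 V, V_3 = 24 V
Power in each resistor, P = (ΔV)²/R:
  P_R1 = (24 - 24)²/11000 = 0 W
  P_R2 = (24 - 24)²/220 = 0 W
  P_R3 = (24 - 0)²/1 = 576 W
  P_R4 = (24 - 24)²/10000 = 0 W
  P_R5 = (24 - 24)²/56000 = 0 W
  P_R6 = (24 - 24)²/6.2 = 0 W
P_total = P_R1 + P_R2 + P_R3 + P_R4 + P_R5 + P_R6 = 576 W

Final answer: 576 W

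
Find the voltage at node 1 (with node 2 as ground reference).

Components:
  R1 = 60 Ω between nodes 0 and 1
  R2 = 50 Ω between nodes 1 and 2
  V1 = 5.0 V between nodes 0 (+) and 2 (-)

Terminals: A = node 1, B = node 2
Nodal analysis, taking node 2 as the 0 V reference.
Source V1 fixes V_0 = 5 V.
KCL at each unknown node (sum of currents leaving = 0; resistances in Ω):
  Node 1: (V_1 - 5)/60 + (V_1 - 0)/50 = 0
Collecting terms: 0.03667 × V_1 = 0.08333  =>  V_1 = 2.273 V
The requested potential is V_1 = 2.273 V.

Final answer: V_1 = 2.273 V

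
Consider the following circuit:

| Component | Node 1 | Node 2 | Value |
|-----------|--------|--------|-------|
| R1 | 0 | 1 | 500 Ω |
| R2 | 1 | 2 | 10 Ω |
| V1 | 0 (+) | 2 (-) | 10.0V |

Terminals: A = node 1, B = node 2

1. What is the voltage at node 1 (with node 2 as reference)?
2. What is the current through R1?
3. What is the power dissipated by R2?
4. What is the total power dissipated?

Nodal analysis, taking node 2 as the 0 V reference.
Source V1 fixes V_0 = 10 V.
KCL at each unknown node (sum of currents leaving = 0; resistances in Ω):
  Node 1: (V_1 - 10)/500 + (V_1 - 0)/10 = 0
Collecting terms: 0.102 × V_1 = 0.02  =>  V_1 = 0.1961 V
Part 1:
  Read off the nodal solution: V_1 = 0.1961 V
Part 2:
  I_R1 = (V_0 - V_1)/R1 = (10 - 0.1961)/500 = 0.01961 A
  Magnitude: I_R1 = 0.01961 A
Part 3:
  I_R2 = (V_1 - V_2)/R2 = (0.1961 - 0)/10 = 0.01961 A
  P_R2 = I_R2² × R2 = (0.01961)² × 10 = 0.003845 W
Part 4:
  Power in each resistor, P = (ΔV)²/R:
    P_R1 = (10 - 0.1961)²/500 = 0.1922 W
    P_R2 = (0.1961 - 0)²/10 = 0.003845 W
  P_total = P_R1 + P_R2 = 0.1961 W

Final answers:
1. V_1 = 0.1961 V
2. I_R1 = 0.01961 A
3. P_R2 = 0.003845 W
4. P_total = 0.1961 W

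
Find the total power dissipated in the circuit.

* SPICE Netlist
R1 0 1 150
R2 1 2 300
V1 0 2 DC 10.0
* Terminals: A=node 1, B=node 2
Nodal analysis, taking node 2 as the 0 V reference.
Source V1 fixes V_0 = 10 V.
KCL at each unknown node (sum of currents leaving = 0; resistances in Ω):
  Node 1: (V_1 - 10)/150 + (V_1 - 0)/300 = 0
Collecting terms: 0.01 × V_1 = 0.06667  =>  V_1 = 6.667 V
Power in each resistor, P = (ΔV)²/R:
  P_R1 = (10 - 6.667)²/150 = 0.07407 W
  P_R2 = (6.667 - 0)²/300 = 0.1481 W
P_total = P_R1 + P_R2 = 0.2222 W

Final answer: 0.2222 W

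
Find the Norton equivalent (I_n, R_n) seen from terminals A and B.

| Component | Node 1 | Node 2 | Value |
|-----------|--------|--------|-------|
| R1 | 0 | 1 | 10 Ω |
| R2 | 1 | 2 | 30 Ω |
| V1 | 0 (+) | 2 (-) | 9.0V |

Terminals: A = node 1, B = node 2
Find the Thévenin equivalent first; then I_n = V_th/R_th and R_n = R_th.
Step 1 — V_th is the open-circuit voltage V_A - V_B (nothing connected across the terminals).
Nodal analysis, taking node 2 as the 0 V reference.
Source V1 fixes V_0 = 9 V.
KCL at each unknown node (sum of currents leaving = 0; resistances in Ω):
  Node 1: (V_1 - 9)/10 + (V_1 - 0)/30 = 0
Collecting terms: 0.1333 × V_1 = 0.9  =>  V_1 = 6.75 V
V_th = V_1 - V_2 = 6.75 - 0 = 6.75 V
Step 2 — R_th: zero the source — replace V1 by a short circuit (node 2 merges into node 0) — and find the resistance seen between A (node 1) and B (node 0).
Reduce the network between node 1 (A) and node 0 (B) by series/parallel combination:
  Rp1 = R1 ‖ R2 (parallel, both between nodes 0 and 1) = 1/(1/10 + 1/30) = 7.5 Ω
R_th = 7.5 Ω
I_n = V_th/R_th = 6.75/7.5 = 0.9 A, and R_n = R_th = 7.5 Ω

Final answer: I_n = 0.9 A, R_n = 7.5 Ω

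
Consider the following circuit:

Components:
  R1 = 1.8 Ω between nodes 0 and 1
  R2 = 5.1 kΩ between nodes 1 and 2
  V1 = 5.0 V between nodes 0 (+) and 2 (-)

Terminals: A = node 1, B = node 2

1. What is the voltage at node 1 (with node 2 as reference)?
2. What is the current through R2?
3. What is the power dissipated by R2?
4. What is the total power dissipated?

Nodal analysis, taking node 2 as the 0 V reference.
Source V1 fixes V_0 = 5 V.
KCL at each unknown node (sum of currents leaving = 0; resistances in Ω):
  Node 1: (V_1 - 5)/1.8 + (V_1 - 0)/5100 = 0
Collecting terms: 0.5558 × V_1 = 2.778  =>  V_1 = 4.998 V
Part 1:
  Read off the nodal solution: V_1 = 4.998 V
Part 2:
  I_R2 = (V_1 - V_2)/R2 = (4.998 - 0)/5100 = 0.00098 A
  Magnitude: I_R2 = 0.00098 A
Part 3:
  I_R2 = (V_1 - V_2)/R2 = (4.998 - 0)/5100 = 0.00098 A
  P_R2 = I_R2² × R2 = (0.00098)² × 5100 = 0.004899 W
Part 4:
  Power in each resistor, P = (ΔV)²/R:
    P_R1 = (5 - 4.998)²/1.8 = 0.000001729 W
    P_R2 = (4.998 - 0)²/5100 = 0.004899 W
  P_total = P_R1 + P_R2 = 0.0049 W

Final answers:
1. V_1 = 4.998 V
2. I_R2 = 0.00098 A
3. P_R2 = 0.004899 W
4. P_total = 0.0049 W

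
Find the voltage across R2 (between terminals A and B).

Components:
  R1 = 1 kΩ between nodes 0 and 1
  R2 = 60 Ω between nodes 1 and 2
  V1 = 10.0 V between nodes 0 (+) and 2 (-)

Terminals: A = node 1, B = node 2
R1 and R2 are in series across V1 (node 0 → node 1 → node 2), and the output A–B is taken across R2, so this is a voltage divider.
Series current: I = V1/(R1 + R2) = 10/(1000 + 60) = 10/1060 = 0.009434 A
V_R2 = I × R2 = V1 × R2/(R1 + R2) = 10 × 60/1060 = 0.566 V

Final answer: 0.566 V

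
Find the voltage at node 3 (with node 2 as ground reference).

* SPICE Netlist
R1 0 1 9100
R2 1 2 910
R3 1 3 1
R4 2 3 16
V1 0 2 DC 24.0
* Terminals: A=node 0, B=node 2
Nodal analysis, taking node 2 as the 0 V reference.
Source V1 fixes V_0 = 24 V.
KCL at each unknown node (sum of currents leaving = 0; resistances in Ω):
  Node 1: (V_1 - 24)/9100 + (V_1 - 0)/910 + (V_1 - V_3)/1 = 0
  Node 3: (V_3 - V_1)/1 + (V_3 - 0)/16 = 0
Collecting terms (coefficients in siemens):
  1.001·V_1 - 1·V_3 = 0.002637
  1.062·V_3 - 1·V_1 = 0
Determinant D = (1.001)(1.062) - (-1)(-1) = 0.06378
V_1 = [(0.002637)(1.062) - (-1)(0)]/D = 0.04393 V
V_3 = [(1.001)(0) - (0.002637)(-1)]/D = 0.04135 V
The requested potential is V_3 = 0.04135 V.

Final answer: V_3 = 0.04135 V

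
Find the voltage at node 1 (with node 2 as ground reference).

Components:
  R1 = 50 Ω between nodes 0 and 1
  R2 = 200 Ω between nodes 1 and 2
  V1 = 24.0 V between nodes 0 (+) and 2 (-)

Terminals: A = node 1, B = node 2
Nodal analysis, taking node 2 as the 0 V reference.
Source V1 fixes V_0 = 24 V.
KCL at each unknown node (sum of currents leaving = 0; resistances in Ω):
  Node 1: (V_1 - 24)/50 + (V_1 - 0)/200 = 0
Collecting terms: 0.025 × V_1 = 0.48  =>  V_1 = 19.2 V
The requested potential is V_1 = 19.2 V.

Final answer: V_1 = 19.2 V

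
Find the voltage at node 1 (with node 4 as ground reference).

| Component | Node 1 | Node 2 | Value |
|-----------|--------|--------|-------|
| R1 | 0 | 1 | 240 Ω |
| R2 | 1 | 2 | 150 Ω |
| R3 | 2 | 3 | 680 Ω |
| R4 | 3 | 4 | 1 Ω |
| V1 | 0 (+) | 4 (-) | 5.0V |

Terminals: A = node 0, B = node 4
Nodal analysis, taking node 4 as the 0 V reference.
Source V1 fixes V_0 = 5 V.
KCL at each unknown node (sum of currents leaving = 0; resistances in Ω):
  Node 1: (V_1 - 5)/240 + (V_1 - V_2)/150 = 0
  Node 2: (V_2 - V_1)/150 + (V_2 - V_3)/680 = 0
  Node 3: (V_3 - V_2)/680 + (V_3 - 0)/1 = 0
Collecting terms (coefficients in siemens):
  0.01083·V_1 - 0.006667·V_2 = 0.02083
  0.008137·V_2 - 0.006667·V_1 - 0.001471·V_3 = 0
  1.001·V_3 - 0.001471·V_2 = 0
Solving these 3 simultaneous equations (Gaussian elimination) gives:
  V_1 = 3.88 V, V_2 = 3.179 V, V_3 = 0.004669 V
The requested potential is V_1 = 3.88 V.

Final answer: V_1 = 3.88 V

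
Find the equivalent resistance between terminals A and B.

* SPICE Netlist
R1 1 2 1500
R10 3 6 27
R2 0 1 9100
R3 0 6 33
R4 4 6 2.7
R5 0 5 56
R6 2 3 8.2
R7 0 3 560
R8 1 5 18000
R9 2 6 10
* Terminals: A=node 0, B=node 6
The network is not a plain series/parallel combination. Inject a 1 A test current into terminal A (node 0) and return it from terminal B (node 6); then R_eq = V_A / (1 A).
Nodal analysis, taking node 6 as the 0 V reference.
Current source I_test pushes 1 A into node 0 and draws it out of node 6.
KCL at each unknown node (sum of currents leaving = 0; resistances in Ω):
  Node 0: (V_0 - V_1)/9100 + (V_0 - 0)/33 + (V_0 - V_5)/56 + (V_0 - V_3)/560 - 1 = 0
  Node 1: (V_1 - V_0)/9100 + (V_1 - V_2)/1500 + (V_1 - V_5)/18000 = 0
  Node 2: (V_2 - V_1)/1500 + (V_2 - V_3)/8.2 + (V_2 - 0)/10 = 0
  Node 3: (V_3 - V_0)/560 + (V_3 - V_2)/8.2 + (V_3 - 0)/27 = 0
  Node 4: (V_4 - 0)/2.7 = 0
  Node 5: (V_5 - V_0)/56 + (V_5 - V_1)/18000 = 0
Collecting terms (coefficients in siemens):
  0.05006·V_0 - 0.0001099·V_1 - 0.001786·V_3 - 0.01786·V_5 = 1
  0.0008321·V_1 - 0.0001099·V_0 - 0.0006667·V_2 - 0.00005556·V_5 = 0
  0.2226·V_2 - 0.0006667·V_1 - 0.122·V_3 = 0
  0.1608·V_3 - 0.001786·V_0 - 0.122·V_2 = 0
  0.3704·V_4 = 0
  0.01791·V_5 - 0.01786·V_0 - 0.00005556·V_1 = 0
Solving these 6 simultaneous equations (Gaussian elimination) gives:
  V_0 = 31.07 V, V_1 = 6.458 V, V_2 = 0.3565 V, V_3 = 0.6156 V
  V_4 = 0 V, V_5 = 30.99 V
R_eq = V_0 / 1 A = 31.07 Ω

Final answer: 31.07 Ω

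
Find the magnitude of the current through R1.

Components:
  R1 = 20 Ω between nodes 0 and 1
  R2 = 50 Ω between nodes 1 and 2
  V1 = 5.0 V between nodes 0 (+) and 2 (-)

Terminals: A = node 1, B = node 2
Nodal analysis, taking node 2 as the 0 V reference.
Source V1 fixes V_0 = 5 V.
KCL at each unknown node (sum of currents leaving = 0; resistances in Ω):
  Node 1: (V_1 - 5)/20 + (V_1 - 0)/50 = 0
Collecting terms: 0.07 × V_1 = 0.25  =>  V_1 = 3.571 V
I_R1 = (V_0 - V_1)/R1 = (5 - 3.571)/20 = 0.07143 A
|I_R1| = 0.07143 A

Final answer: |I_R1| = 0.07143 A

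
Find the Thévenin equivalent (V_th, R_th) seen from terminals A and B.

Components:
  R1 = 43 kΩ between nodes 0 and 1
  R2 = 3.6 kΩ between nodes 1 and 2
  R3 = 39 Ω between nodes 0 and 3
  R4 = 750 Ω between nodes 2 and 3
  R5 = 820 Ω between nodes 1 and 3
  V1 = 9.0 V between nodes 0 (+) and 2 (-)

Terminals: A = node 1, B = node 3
Step 1 — V_th is the open-circuit voltage V_A - V_B (nothing connected across the terminals).
Nodal analysis, taking node 2 as the 0 V reference.
Source V1 fixes V_0 = 9 V.
KCL at each unknown node (sum of currents leaving = 0; resistances in Ω):
  Node 1: (V_1 - 9)/43000 + (V_1 - 0)/3600 + (V_1 - V_3)/820 = 0
  Node 3: (V_3 - 9)/39 + (V_3 - 0)/750 + (V_3 - V_1)/820 = 0
Collecting terms (coefficients in siemens):
  0.001521·V_1 - 0.00122·V_3 = 0.0002093
  0.02819·V_3 - 0.00122·V_1 = 0.2308
Determinant D = (0.001521)(0.02819) - (-0.00122)(-0.00122) = 0.00004138
V_1 = [(0.0002093)(0.02819) - (-0.00122)(0.2308)]/D = 6.943 V
V_3 = [(0.001521)(0.2308) - (0.0002093)(-0.00122)]/D = 8.485 V
V_th = V_1 - V_3 = 6.943 - 8.485 = -1.542 V
Step 2 — R_th: zero the source — replace V1 by a short circuit (node 2 merges into node 0) — and find the resistance seen between A (node 1) and B (node 3).
Reduce the network between node 1 (A) and node 3 (B) by series/parallel combination:
  Rp1 = R1 ‖ R2 (parallel, both between nodes 0 and 1) = 1/(1/43000 + 1/3600) = 3322 Ω
  Rp2 = R3 ‖ R4 (parallel, both between nodes 0 and 3) = 1/(1/39 + 1/750) = 37.07 Ω
  Rs1 = Rp1 + Rp2 (series, joined only at node 0) = 3322 + 37.07 = 3359 Ω
  Rp3 = R5 ‖ Rs1 (parallel, both between nodes 1 and 3) = 1/(1/820 + 1/3359) = 659.1 Ω
R_th = 659.1 Ω

Final answer: V_th = -1.542 V, R_th = 659.1 Ω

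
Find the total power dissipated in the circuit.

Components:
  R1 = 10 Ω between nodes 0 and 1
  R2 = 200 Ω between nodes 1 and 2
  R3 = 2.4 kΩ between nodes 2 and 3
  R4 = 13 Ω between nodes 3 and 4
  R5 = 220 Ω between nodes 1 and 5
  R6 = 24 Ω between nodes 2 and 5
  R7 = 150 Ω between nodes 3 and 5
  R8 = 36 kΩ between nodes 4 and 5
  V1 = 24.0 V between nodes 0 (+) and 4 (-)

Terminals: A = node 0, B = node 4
Nodal analysis, taking node 4 as the 0 V reference.
Source V1 fixes V_0 = 24 V.
KCL at each unknown node (sum of currents leaving = 0; resistances in Ω):
  Node 1: (V_1 - 24)/10 + (V_1 - V_2)/200 + (V_1 - V_5)/220 = 0
  Node 2: (V_2 - V_1)/200 + (V_2 - V_3)/2400 + (V_2 - V_5)/24 = 0
  Node 3: (V_3 - V_2)/2400 + (V_3 - 0)/13 + (V_3 - V_5)/150 = 0
  Node 5: (V_5 - V_1)/220 + (V_5 - V_2)/24 + (V_5 - V_3)/150 + (V_5 - 0)/36000 = 0
Collecting terms (coefficients in siemens):
  0.1095·V_1 - 0.005·V_2 - 0.004545·V_5 = 2.4
  0.04708·V_2 - 0.005·V_1 - 0.0004167·V_3 - 0.04167·V_5 = 0
  0.08401·V_3 - 0.0004167·V_2 - 0.006667·V_5 = 0
  0.05291·V_5 - 0.004545·V_1 - 0.04167·V_2 - 0.006667·V_3 = 0
Solving these 4 simultaneous equations (Gaussian elimination) gives:
  V_1 = 23.12 V, V_2 = 14.35 V, V_3 = 1.137 V, V_5 = 13.43 V
Power in each resistor, P = (ΔV)²/R:
  P_R1 = (24 - 23.12)²/10 = 0.0772 W
  P_R2 = (23.12 - 14.35)²/200 = 0.3843 W
  P_R3 = (14.35 - 1.137)²/2400 = 0.07279 W
  P_R4 = (1.137 - 0)²/13 = 0.09951 W
  P_R5 = (23.12 - 13.43)²/220 = 0.4265 W
  P_R6 = (14.35 - 13.43)²/24 = 0.03525 W
  P_R7 = (1.137 - 13.43)²/150 = 1.008 W
  P_R8 = (0 - 13.43)²/36000 = 0.005014 W
P_total = P_R1 + P_R2 + P_R3 + P_R4 + P_R5 + P_R6 + P_R7 + P_R8 = 2.109 W

Final answer: 2.109 W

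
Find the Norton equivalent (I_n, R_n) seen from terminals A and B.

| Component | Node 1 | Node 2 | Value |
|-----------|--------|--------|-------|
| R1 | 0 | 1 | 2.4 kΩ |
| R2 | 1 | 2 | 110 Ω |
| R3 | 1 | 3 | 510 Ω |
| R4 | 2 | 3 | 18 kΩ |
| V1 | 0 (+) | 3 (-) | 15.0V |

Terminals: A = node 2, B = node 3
Find the Thévenin equivalent first; then I_n = V_th/R_th and R_n = R_th.
Step 1 — V_th is the open-circuit voltage V_A - V_B (nothing connected across the terminals).
Nodal analysis, taking node 3 as the 0 V reference.
Source V1 fixes V_0 = 15 V.
KCL at each unknown node (sum of currents leaving = 0; resistances in Ω):
  Node 1: (V_1 - 15)/2400 + (V_1 - V_2)/110 + (V_1 - 0)/510 = 0
  Node 2: (V_2 - V_1)/110 + (V_2 - 0)/18000 = 0
Collecting terms (coefficients in siemens):
  0.01147·V_1 - 0.009091·V_2 = 0.00625
  0.009146·V_2 - 0.009091·V_1 = 0
Determinant D = (0.01147)(0.009146) - (-0.009091)(-0.009091) = 0.00002225
V_1 = [(0.00625)(0.009146) - (-0.009091)(0)]/D = 2.569 V
V_2 = [(0.01147)(0) - (0.00625)(-0.009091)]/D = 2.554 V
V_th = V_2 - V_3 = 2.554 - 0 = 2.554 V
Step 2 — R_th: zero the source — replace V1 by a short circuit (node 3 merges into node 0) — and find the resistance seen between A (node 2) and B (node 0).
Reduce the network between node 2 (A) and node 0 (B) by series/parallel combination:
  Rp1 = R1 ‖ R3 (parallel, both between nodes 0 and 1) = 1/(1/2400 + 1/510) = 420.6 Ω
  Rs1 = R2 + Rp1 (series, joined only at node 1) = 110 + 420.6 = 530.6 Ω
  Rp2 = R4 ‖ Rs1 (parallel, both between nodes 0 and 2) = 1/(1/18000 + 1/530.6) = 515.4 Ω
R_th = 515.4 Ω
I_n = V_th/R_th = 2.554/515.4 = 0.004954 A, and R_n = R_th = 515.4 Ω

Final answer: I_n = 0.004954 A, R_n = 515.4 Ω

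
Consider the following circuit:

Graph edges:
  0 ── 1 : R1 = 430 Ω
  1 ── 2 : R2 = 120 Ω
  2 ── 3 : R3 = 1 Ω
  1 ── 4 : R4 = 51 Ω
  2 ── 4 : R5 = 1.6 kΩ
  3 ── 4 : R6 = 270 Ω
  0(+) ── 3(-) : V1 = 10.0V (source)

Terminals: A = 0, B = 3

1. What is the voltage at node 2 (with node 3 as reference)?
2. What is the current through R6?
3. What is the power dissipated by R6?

Nodal analysis, taking node 3 as the 0 V reference.
Source V1 fixes V_0 = 10 V.
KCL at each unknown node (sum of currents leaving = 0; resistances in Ω):
  Node 1: (V_1 - 10)/430 + (V_1 - V_2)/120 + (V_1 - V_4)/51 = 0
  Node 2: (V_2 - V_1)/120 + (V_2 - 0)/1 + (V_2 - V_4)/1600 = 0
  Node 4: (V_4 - V_1)/51 + (V_4 - V_2)/1600 + (V_4 - 0)/270 = 0
Collecting terms (coefficients in siemens):
  0.03027·V_1 - 0.008333·V_2 - 0.01961·V_4 = 0.02326
  1.009·V_2 - 0.008333·V_1 - 0.000625·V_4 = 0
  0.02394·V_4 - 0.01961·V_1 - 0.000625·V_2 = 0
Solving these 3 simultaneous equations (Gaussian elimination) gives:
  V_1 = 1.646 V, V_2 = 0.01443 V, V_4 = 1.349 V
Part 1:
  Read off the nodal solution: V_2 = 0.01443 V
Part 2:
  I_R6 = (V_3 - V_4)/R6 = (0 - 1.349)/270 = -0.004996 A
  Magnitude: I_R6 = 0.004996 A
Part 3:
  I_R6 = (V_3 - V_4)/R6 = (0 - 1.349)/270 = -0.004996 A
  P_R6 = I_R6² × R6 = (-0.004996)² × 270 = 0.006738 W

Final answers:
1. V_2 = 0.01443 V
2. I_R6 = 0.004996 A
3. P_R6 = 0.006738 W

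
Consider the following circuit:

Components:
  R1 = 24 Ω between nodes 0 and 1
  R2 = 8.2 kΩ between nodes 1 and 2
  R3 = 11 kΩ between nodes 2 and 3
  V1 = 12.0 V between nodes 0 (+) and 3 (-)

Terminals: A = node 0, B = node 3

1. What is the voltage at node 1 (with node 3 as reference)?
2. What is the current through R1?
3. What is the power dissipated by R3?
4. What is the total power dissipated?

Nodal analysis, taking node 3 as the 0 V reference.
Source V1 fixes V_0 = 12 V.
KCL at each unknown node (sum of currents leaving = 0; resistances in Ω):
  Node 1: (V_1 - 12)/24 + (V_1 - V_2)/8200 = 0
  Node 2: (V_2 - V_1)/8200 + (V_2 - 0)/11000 = 0
Collecting terms (coefficients in siemens):
  0.04179·V_1 - 0.000122·V_2 = 0.5
  0.0002129·V_2 - 0.000122·V_1 = 0
Determinant D = (0.04179)(0.0002129) - (-0.000122)(-0.000122) = 0.00000888
V_1 = [(0.5)(0.0002129) - (-0.000122)(0)]/D = 11.99 V
V_2 = [(0.04179)(0) - (0.5)(-0.000122)]/D = 6.866 V
Part 1:
  Read off the nodal solution: V_1 = 11.99 V
Part 2:
  I_R1 = (V_0 - V_1)/R1 = (12 - 11.99)/24 = 0.0006242 A
  Magnitude: I_R1 = 0.0006242 A
Part 3:
  I_R3 = (V_2 - V_3)/R3 = (6.866 - 0)/11000 = 0.0006242 A
  P_R3 = I_R3² × R3 = (0.0006242)² × 11000 = 0.004286 W
Part 4:
  Power in each resistor, P = (ΔV)²/R:
    P_R1 = (12 - 11.99)²/24 = 0.000009352 W
    P_R2 = (11.99 - 6.866)²/8200 = 0.003195 W
    P_R3 = (6.866 - 0)²/11000 = 0.004286 W
  P_total = P_R1 + P_R2 + P_R3 = 0.007491 W

Final answers:
1. V_1 = 11.99 V
2. I_R1 = 0.0006242 A
3. P_R3 = 0.004286 W
4. P_total = 0.007491 W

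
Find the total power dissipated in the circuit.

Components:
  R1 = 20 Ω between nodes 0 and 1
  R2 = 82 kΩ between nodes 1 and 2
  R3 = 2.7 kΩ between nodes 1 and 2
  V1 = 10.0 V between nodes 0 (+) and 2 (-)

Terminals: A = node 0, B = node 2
Nodal analysis, taking node 2 as the 0 V reference.
Source V1 fixes V_0 = 10 V.
KCL at each unknown node (sum of currents leaving = 0; resistances in Ω):
  Node 1: (V_1 - 10)/20 + (V_1 - 0)/82000 + (V_1 - 0)/2700 = 0
Collecting terms: 0.05038 × V_1 = 0.5  =>  V_1 = 9.924 V
Power in each resistor, P = (ΔV)²/R:
  P_R1 = (10 - 9.924)²/20 = 0.0002883 W
  P_R2 = (9.924 - 0)²/82000 = 0.001201 W
  P_R3 = (9.924 - 0)²/2700 = 0.03648 W
P_total = P_R1 + P_R2 + P_R3 = 0.03797 W

Final answer: 0.03797 W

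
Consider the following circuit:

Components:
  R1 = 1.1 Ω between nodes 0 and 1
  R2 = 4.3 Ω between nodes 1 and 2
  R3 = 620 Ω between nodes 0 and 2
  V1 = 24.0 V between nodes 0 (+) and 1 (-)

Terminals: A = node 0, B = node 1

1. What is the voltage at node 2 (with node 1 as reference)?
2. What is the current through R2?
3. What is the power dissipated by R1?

Nodal analysis, taking node 1 as the 0 V reference.
Source V1 fixes V_0 = 24 V.
KCL at each unknown node (sum of currents leaving = 0; resistances in Ω):
  Node 2: (V_2 - 0)/4.3 + (V_2 - 24)/620 = 0
Collecting terms: 0.2342 × V_2 = 0.03871  =>  V_2 = 0.1653 V
Part 1:
  Read off the nodal solution: V_2 = 0.1653 V
Part 2:
  I_R2 = (V_1 - V_2)/R2 = (0 - 0.1653)/4.3 = -0.03844 A
  Magnitude: I_R2 = 0.03844 A
Part 3:
  I_R1 = (V_0 - V_1)/R1 = (24 - 0)/1.1 = 21.82 A
  P_R1 = I_R1² × R1 = (21.82)² × 1.1 = 523.6 W

Final answers:
1. V_2 = 0.1653 V
2. I_R2 = 0.03844 A
3. P_R1 = 523.6 W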